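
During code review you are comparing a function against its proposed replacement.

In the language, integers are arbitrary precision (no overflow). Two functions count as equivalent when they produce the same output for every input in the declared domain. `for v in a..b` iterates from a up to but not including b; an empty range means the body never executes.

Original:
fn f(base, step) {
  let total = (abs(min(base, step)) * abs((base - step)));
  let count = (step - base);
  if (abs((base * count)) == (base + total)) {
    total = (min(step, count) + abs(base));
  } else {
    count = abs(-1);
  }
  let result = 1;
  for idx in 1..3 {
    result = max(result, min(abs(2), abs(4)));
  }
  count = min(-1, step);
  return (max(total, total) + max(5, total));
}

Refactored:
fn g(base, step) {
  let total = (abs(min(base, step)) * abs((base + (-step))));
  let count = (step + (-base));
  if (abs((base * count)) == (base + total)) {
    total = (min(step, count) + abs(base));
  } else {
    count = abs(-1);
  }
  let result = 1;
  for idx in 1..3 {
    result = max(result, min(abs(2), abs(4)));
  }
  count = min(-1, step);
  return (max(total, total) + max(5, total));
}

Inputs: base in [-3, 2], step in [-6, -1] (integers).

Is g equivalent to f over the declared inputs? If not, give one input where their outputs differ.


Differences: arithmetic usage differs — yet all 36 inputs agree.
verdict: equivalent


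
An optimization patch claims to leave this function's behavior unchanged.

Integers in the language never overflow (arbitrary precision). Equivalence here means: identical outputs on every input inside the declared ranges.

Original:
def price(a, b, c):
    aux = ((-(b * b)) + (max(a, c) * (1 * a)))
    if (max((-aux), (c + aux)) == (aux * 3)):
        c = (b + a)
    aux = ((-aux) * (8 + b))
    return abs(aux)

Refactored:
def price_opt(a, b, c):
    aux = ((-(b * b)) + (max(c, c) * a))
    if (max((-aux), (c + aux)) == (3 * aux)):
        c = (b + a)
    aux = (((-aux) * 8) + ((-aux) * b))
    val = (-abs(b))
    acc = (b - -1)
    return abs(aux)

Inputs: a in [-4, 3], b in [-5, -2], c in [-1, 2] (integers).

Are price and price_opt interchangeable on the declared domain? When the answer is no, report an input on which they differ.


There is a counterexample at a=1, b=-5, c=-1: 72 on one side, 78 on the other.
price: aux=-24, then (max((-aux), (c + aux)) == (aux * 3)) is false, then aux=72, then returns 72
price_opt: aux=-26, then (max((-aux), (c + aux)) == (3 * aux)) is false, then aux=78, then val=-5, then acc=-4, then returns 78
verdict: not equivalent; witness: a=1, b=-5, c=-1


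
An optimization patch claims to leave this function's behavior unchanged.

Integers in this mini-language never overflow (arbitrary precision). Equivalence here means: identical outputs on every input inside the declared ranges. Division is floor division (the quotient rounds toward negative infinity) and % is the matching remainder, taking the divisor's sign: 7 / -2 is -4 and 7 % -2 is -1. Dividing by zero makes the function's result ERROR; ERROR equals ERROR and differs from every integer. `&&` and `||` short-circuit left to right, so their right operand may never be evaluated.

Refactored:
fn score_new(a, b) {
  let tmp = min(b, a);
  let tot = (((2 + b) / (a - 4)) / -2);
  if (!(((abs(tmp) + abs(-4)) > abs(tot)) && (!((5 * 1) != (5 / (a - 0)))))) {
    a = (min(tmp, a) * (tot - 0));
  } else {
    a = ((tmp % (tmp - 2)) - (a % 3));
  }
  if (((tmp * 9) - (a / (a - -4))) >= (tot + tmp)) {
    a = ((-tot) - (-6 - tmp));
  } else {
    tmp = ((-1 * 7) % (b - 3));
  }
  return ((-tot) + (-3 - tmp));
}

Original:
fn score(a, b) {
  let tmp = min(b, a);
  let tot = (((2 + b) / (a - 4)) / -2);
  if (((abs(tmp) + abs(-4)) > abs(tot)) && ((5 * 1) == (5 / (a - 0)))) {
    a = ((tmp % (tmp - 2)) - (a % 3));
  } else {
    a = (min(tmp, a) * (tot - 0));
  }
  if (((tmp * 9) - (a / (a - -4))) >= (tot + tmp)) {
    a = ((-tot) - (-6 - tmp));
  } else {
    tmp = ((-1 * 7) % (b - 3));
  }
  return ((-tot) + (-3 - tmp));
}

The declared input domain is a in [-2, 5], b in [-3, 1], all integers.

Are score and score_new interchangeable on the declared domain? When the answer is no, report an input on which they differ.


Although comparison usage differs, plus boolean connective usage differs, 40/40 inputs agree.
verdict: equivalent


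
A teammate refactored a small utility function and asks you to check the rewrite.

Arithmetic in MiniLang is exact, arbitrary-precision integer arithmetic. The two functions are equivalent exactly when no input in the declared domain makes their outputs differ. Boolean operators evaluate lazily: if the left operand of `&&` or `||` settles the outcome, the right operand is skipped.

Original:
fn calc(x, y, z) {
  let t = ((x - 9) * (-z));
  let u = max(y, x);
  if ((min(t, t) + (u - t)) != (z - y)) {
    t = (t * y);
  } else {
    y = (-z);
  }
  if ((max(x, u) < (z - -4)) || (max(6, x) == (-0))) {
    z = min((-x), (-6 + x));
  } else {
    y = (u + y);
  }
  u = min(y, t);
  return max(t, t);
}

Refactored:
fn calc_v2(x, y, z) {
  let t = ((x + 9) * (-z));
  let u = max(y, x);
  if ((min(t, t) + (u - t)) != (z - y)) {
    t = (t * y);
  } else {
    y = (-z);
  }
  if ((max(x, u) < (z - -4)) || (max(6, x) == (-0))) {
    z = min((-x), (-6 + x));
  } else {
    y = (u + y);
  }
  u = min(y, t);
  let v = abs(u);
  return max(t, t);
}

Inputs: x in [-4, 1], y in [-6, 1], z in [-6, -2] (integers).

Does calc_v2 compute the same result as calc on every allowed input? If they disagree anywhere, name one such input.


Run the pair on x=-4, y=-6, z=-6.
calc: t = -78; u = -4; ((min(t, t) + (u - t)) != (z - y)) -> true; t = 468; ((max(x, u) < (z - -4)) || (max(6, x) == (-0))) -> true; z = -10; u = -6; return 468
calc_v2: t = 30; u = -4; ((min(t, t) + (u - t)) != (z - y)) -> true; t = -180; ((max(x, u) < (z - -4)) || (max(6, x) == (-0))) -> true; z = -10; u = -180; v = 180; return -180
468 and -180 differ, so these are not the same function on this domain.
verdict: not equivalent; witness: x=-4, y=-6, z=-6


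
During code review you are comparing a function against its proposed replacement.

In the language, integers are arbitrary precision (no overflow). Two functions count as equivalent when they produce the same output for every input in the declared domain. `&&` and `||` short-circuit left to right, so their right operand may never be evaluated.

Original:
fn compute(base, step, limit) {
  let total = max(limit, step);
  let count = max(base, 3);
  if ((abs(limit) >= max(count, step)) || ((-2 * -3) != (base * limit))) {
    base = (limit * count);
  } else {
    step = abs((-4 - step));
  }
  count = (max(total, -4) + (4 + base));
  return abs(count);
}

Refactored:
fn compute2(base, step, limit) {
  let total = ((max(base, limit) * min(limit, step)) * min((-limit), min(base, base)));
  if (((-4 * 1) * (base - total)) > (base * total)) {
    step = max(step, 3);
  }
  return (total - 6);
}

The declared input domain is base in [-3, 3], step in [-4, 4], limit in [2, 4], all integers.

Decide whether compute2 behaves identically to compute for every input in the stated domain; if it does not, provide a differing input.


These are not equivalent — on base=-3, step=-4, limit=2 the outputs split (12 vs 18).
compute: total becomes 2; next count becomes 3; next ((abs(limit) >= max(count, step)) || ((-2 * -3) != (base * limit))) evaluates to true; next base becomes 6; next count becomes 12; next final value 12
compute2: total becomes 24; next (((-4 * 1) * (base - total)) > (base * total)) evaluates to true; next step becomes 3; next final value 18
verdict: not equivalent; witness: base=-3, step=-4, limit=2


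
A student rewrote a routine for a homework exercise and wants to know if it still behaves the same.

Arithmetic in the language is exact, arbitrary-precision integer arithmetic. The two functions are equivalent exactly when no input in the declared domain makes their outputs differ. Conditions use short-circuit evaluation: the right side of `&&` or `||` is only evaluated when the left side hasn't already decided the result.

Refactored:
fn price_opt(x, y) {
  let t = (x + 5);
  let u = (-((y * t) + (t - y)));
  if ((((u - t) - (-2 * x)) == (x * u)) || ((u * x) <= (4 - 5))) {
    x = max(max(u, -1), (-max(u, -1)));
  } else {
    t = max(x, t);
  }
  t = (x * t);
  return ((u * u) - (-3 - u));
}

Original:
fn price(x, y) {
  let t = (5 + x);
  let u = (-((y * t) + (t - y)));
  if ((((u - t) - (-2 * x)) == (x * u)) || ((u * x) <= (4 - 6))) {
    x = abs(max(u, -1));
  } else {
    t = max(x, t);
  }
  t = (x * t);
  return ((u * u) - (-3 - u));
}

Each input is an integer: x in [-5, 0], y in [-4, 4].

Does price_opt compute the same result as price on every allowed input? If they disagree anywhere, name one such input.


Although `6` became `5`, no input in the stated domain can expose it; all 54 inputs agree.
verdict: equivalent


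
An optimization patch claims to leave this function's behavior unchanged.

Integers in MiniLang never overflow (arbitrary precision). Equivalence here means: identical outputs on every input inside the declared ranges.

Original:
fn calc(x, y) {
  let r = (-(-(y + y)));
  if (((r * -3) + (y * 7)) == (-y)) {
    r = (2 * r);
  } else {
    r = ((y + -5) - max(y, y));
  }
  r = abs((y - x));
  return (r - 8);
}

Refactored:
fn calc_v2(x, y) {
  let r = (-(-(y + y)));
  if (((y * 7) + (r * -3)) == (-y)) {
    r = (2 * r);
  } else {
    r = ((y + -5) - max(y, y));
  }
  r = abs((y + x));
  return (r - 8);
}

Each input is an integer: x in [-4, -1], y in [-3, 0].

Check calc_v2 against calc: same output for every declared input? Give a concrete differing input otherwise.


Try x=-4, y=-3.
calc: r becomes -6; next (((r * -3) + (y * 7)) == (-y)) evaluates to false; next r becomes -5; next r becomes 1; next final value -7
calc_v2: r becomes -6; next (((y * 7) + (r * -3)) == (-y)) evaluates to false; next r becomes -5; next r becomes 7; next final value -1
-7 != -1, so the rewrite changes behavior.
verdict: not equivalent; witness: x=-4, y=-3


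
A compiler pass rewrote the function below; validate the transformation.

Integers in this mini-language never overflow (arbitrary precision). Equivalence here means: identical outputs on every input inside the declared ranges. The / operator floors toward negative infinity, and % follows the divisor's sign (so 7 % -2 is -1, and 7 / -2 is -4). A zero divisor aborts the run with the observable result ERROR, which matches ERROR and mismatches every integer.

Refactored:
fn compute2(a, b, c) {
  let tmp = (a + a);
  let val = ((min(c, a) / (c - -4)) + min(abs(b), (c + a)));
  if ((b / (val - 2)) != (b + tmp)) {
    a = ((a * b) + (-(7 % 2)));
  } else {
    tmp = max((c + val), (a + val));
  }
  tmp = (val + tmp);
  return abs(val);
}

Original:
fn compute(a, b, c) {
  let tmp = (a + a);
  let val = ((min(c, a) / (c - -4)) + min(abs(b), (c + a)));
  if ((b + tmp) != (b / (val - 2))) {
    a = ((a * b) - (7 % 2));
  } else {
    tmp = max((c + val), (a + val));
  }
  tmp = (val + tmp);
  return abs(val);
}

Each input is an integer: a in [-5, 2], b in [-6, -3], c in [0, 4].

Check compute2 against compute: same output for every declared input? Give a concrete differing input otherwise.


This is a faithful refactor — arithmetic usage differs, but the computed results match everywhere.
Tracing a=2, b=-5, c=3: compute: tmp := 4 | val := 5 | ((b + tmp) != (b / (val - 2))): true | a := -11 | tmp := 9 | result 5 | compute2: tmp := 4 | val := 5 | ((b / (val - 2)) != (b + tmp)): true | a := -11 | tmp := 9 | result 5 — matching result 5.
Sweeping the whole domain (160 inputs) finds no disagreement.
verdict: equivalent


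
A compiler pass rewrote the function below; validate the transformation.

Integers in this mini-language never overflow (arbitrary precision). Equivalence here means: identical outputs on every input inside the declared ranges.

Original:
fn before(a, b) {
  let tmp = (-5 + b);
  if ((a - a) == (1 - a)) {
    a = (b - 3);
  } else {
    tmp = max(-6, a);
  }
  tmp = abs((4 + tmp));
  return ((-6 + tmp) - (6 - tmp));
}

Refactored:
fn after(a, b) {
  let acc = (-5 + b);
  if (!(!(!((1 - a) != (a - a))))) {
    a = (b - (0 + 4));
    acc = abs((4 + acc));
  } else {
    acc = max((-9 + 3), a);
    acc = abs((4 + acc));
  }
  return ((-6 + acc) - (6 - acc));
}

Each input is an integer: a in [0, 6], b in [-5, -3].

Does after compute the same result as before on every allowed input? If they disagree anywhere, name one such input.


Equivalent. One difference looks behavioral, but it never changes the outcome for any declared input.
Every one of the 21 inputs gives matching results.
Tracing a=6, b=-5: before: tmp = -10; ((a - a) == (1 - a)) -> false; tmp = 6; tmp = 10; return 8 | after: acc = -10; (!(!(!((1 - a) != (a - a))))) -> false; acc = 6; acc = 10; return 8 — matching result 8.
verdict: equivalent


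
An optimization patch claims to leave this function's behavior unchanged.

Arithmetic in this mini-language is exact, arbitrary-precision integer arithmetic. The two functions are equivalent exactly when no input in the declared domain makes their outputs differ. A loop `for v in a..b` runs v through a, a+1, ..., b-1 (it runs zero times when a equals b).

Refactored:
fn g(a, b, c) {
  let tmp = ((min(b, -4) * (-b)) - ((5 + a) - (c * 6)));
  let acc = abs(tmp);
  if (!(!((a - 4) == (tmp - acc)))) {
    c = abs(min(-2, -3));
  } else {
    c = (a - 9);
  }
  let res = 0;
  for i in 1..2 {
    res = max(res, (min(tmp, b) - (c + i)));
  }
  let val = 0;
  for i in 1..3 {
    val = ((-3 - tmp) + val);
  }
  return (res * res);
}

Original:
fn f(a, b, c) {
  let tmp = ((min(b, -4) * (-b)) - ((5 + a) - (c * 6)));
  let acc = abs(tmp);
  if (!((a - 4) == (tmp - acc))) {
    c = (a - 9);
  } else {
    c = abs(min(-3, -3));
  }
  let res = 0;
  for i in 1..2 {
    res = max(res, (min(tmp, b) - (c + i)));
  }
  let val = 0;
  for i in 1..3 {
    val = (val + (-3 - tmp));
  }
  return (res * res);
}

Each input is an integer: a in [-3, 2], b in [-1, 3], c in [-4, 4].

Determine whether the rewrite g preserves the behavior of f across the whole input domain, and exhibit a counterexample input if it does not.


The one real change (`-3` became `-2`) has no effect anywhere in the declared ranges; all 270 inputs agree.
verdict: equivalent


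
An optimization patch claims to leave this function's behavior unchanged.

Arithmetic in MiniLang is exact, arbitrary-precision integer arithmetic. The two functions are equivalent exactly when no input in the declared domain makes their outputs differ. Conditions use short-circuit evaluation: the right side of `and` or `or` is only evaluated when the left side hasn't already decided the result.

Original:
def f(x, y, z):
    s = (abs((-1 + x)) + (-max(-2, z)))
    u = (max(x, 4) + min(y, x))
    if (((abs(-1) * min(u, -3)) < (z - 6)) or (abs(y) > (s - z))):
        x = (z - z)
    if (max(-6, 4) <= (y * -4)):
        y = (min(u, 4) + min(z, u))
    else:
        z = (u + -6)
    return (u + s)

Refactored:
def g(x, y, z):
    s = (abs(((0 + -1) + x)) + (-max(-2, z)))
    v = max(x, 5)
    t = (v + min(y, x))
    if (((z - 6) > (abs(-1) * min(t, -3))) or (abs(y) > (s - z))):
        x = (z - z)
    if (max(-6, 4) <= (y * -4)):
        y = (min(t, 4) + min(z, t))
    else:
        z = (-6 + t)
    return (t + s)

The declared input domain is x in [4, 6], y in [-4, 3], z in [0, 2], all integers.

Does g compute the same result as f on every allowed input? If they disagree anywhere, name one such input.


Try x=4, y=-4, z=0.
f: s=3, then u=0, then (((abs(-1) * min(u, -3)) < (z - 6)) or (abs(y) > (s - z))) is true, then x=0, then (max(-6, 4) <= (y * -4)) is true, then y=0, then returns 3
g: s=3, then v=5, then t=1, then (((z - 6) > (abs(-1) * min(t, -3))) or (abs(y) > (s - z))) is true, then x=0, then (max(-6, 4) <= (y * -4)) is true, then y=1, then returns 4
3 against 4: the behavior changed.
verdict: not equivalent; witness: x=4, y=-4, z=0


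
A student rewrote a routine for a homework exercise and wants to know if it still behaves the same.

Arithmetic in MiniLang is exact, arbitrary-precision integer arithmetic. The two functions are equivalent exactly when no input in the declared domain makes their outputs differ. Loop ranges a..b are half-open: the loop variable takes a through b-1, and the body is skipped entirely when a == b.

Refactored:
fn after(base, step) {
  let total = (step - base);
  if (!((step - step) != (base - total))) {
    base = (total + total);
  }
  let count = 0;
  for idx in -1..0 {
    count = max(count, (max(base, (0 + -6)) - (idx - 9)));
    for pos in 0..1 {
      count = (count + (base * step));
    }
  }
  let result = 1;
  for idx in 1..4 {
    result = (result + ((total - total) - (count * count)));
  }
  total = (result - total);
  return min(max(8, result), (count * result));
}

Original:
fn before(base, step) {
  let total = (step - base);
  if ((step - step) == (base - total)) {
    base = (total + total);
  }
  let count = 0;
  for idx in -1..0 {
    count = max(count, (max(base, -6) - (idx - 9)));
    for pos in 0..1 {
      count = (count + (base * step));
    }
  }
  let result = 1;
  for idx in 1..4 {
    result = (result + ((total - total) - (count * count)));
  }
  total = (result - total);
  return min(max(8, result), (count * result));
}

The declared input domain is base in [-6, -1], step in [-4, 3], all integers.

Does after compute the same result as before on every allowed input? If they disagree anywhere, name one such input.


Side by side, the visible changes include: arithmetic usage differs, comparison usage differs, constant usage differs, boolean connective usage differs.
Tracing base=-5, step=-4: before: total = 1; ((step - step) == (base - total)) -> false; count = 0; [idx=-1]; count = 5; [pos=0]; count = 25; result = 1; [idx=1]; result = -624; [idx=2]; result = -1249; [idx=3]; result = -1874; total = -1875; return -46850 | after: total = 1; (!((step - step) != (base - total))) -> false; count = 0; [idx=-1]; count = 5; [pos=0]; count = 25; result = 1; [idx=1]; result = -624; [idx=2]; result = -1249; [idx=3]; result = -1874; total = -1875; return -46850 — matching result -46850.
Every one of the 48 inputs gives matching results.
verdict: equivalent


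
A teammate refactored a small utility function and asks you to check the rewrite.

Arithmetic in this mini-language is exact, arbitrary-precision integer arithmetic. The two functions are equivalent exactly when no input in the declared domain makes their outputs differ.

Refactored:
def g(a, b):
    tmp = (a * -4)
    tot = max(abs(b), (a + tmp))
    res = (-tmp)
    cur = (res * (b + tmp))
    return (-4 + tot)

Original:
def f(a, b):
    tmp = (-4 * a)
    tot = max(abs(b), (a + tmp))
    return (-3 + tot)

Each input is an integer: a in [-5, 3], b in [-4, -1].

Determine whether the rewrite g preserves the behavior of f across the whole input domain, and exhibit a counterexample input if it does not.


The rewrite breaks on a=-5, b=-4, where the results are 12 and 11.
f: tmp = 20; tot = 15; return 12
g: tmp = 20; tot = 15; res = -20; cur = -320; return 11
verdict: not equivalent; witness: a=-5, b=-4


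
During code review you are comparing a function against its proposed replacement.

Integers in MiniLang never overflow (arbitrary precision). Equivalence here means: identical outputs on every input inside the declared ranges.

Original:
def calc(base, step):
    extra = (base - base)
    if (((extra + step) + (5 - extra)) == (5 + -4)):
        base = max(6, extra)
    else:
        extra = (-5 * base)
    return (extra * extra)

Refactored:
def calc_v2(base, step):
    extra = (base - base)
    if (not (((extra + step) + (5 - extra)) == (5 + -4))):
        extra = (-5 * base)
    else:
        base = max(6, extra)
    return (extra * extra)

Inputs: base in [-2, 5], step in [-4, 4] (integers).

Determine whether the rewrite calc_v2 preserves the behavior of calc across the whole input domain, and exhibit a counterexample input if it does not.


Equivalent — the differences include boolean connective usage differs, yet no declared input distinguishes the two.
One worked example (base=-2, step=2) — calc: extra := 0 | (((extra + step) + (5 - extra)) == (5 + -4)): false | extra := 10 | result 100; calc_v2: extra := 0 | (not (((extra + step) + (5 - extra)) == (5 + -4))): true | extra := 10 | result 100; agreement on 100.
Across all 72 domain points the two functions coincide.
verdict: equivalent


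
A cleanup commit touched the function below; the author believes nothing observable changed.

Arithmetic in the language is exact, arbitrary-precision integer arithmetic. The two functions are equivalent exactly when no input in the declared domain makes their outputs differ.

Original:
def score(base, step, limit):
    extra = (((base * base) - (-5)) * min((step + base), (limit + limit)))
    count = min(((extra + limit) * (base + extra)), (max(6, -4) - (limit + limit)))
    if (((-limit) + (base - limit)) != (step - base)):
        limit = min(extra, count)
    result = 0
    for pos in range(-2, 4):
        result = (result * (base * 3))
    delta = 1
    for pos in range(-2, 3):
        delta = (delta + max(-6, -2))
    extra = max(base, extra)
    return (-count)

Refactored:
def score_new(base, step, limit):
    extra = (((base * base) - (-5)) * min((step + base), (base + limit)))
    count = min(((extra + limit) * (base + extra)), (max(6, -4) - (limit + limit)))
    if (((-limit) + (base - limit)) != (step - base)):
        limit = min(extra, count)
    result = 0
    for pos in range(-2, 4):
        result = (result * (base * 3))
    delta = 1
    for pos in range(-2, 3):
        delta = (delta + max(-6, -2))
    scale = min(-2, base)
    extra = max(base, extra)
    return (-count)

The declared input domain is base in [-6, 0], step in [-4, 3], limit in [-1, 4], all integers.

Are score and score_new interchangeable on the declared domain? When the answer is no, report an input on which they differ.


These are not equivalent — on base=-3, step=3, limit=0 the outputs split (0 vs -6).
score: extra := 0 | count := 0 | (((-limit) + (base - limit)) != (step - base)): true | limit := 0 | result := 0 | iter pos=-2: | result := 0 | iter pos=-1: | result := 0 | iter pos=0: | result := 0 | iter pos=1: | result := 0 | iter pos=2: | result := 0 | iter pos=3: | result := 0 | delta := 1 | iter pos=-2: | delta := -1 | iter pos=-1: | delta := -3 | iter pos=0: | delta := -5 | iter pos=1: | delta := -7 | iter pos=2: | delta := -9 | extra := 0 | result 0
score_new: extra := -42 | count := 6 | (((-limit) + (base - limit)) != (step - base)): true | limit := -42 | result := 0 | iter pos=-2: | result := 0 | iter pos=-1: | result := 0 | iter pos=0: | result := 0 | iter pos=1: | result := 0 | iter pos=2: | result := 0 | iter pos=3: | result := 0 | delta := 1 | iter pos=-2: | delta := -1 | iter pos=-1: | delta := -3 | iter pos=0: | delta := -5 | iter pos=1: | delta := -7 | iter pos=2: | delta := -9 | scale := -3 | extra := -3 | result -6
verdict: not equivalent; witness: base=-3, step=3, limit=0


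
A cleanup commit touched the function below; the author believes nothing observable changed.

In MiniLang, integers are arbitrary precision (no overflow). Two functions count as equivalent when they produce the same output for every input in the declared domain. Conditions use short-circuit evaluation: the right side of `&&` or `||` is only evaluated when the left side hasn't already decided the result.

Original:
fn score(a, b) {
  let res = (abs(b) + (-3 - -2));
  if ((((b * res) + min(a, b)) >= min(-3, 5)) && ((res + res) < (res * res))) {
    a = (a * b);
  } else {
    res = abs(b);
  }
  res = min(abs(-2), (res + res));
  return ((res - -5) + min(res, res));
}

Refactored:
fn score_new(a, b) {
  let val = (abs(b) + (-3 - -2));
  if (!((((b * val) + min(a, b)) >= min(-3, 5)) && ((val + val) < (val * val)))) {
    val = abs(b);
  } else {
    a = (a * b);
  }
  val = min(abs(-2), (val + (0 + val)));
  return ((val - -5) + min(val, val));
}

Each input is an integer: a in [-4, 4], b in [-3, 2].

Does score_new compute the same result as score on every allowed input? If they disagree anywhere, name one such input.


The two versions differ — the changes include boolean connective usage differs, local variable names differ, constant usage differs, arithmetic usage differs.
As a probe, take a=-3, b=2: score runs res=1, then ((((b * res) + min(a, b)) >= min(-3, 5)) && ((res + res) < (res * res))) is false, then res=2, then res=2, then returns 9; score_new runs val=1, then (!((((b * val) + min(a, b)) >= min(-3, 5)) && ((val + val) < (val * val)))) is true, then val=2, then val=2, then returns 9; both end at 9.
An exhaustive pass over the 54 declared inputs shows identical outputs.
verdict: equivalent


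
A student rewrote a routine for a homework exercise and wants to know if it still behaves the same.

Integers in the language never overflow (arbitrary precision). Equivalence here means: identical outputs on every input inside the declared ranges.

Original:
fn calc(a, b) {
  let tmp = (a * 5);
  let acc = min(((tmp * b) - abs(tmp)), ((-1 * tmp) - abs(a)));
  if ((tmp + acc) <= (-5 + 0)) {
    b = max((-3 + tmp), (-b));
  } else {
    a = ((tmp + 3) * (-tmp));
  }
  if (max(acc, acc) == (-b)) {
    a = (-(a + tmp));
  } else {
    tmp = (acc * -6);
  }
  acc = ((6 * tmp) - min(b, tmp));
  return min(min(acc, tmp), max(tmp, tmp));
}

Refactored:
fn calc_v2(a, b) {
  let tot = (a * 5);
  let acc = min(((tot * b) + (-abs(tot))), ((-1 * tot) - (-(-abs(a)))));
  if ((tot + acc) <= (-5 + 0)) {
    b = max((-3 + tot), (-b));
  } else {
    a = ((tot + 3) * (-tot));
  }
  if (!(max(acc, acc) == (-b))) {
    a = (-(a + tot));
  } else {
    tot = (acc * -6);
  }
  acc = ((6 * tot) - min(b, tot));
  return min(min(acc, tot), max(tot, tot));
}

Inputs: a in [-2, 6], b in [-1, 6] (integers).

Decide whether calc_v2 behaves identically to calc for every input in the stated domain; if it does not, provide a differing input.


On input a=-2, b=-1, calc returns 0 while calc_v2 returns -50.
verdict: not equivalent; witness: a=-2, b=-1


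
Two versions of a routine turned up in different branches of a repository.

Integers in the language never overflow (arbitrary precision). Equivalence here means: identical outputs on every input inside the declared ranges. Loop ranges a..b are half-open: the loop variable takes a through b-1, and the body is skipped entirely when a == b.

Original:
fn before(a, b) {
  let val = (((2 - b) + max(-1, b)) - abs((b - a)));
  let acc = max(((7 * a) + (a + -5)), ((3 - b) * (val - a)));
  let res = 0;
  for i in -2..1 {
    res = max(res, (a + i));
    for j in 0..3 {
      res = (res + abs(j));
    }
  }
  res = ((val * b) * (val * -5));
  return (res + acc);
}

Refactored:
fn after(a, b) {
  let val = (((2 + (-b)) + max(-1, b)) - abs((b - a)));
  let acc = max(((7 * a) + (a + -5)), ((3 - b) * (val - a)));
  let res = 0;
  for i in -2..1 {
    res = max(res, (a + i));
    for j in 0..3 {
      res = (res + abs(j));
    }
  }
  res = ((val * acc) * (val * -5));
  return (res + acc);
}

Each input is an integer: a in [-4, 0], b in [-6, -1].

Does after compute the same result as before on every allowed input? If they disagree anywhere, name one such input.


Run the pair on a=-4, b=-6.
before: val = 5; acc = 81; res = 0; [i=-2]; res = 0; [j=0]; res = 0; [j=1]; res = 1; [j=2]; res = 3; [i=-1]; res = 3; [j=0]; res = 3; [j=1]; res = 4; [j=2]; res = 6; [i=0]; res = 6; [j=0]; res = 6; [j=1]; res = 7; [j=2]; res = 9; res = 750; return 831
after: val = 5; acc = 81; res = 0; [i=-2]; res = 0; [j=0]; res = 0; [j=1]; res = 1; [j=2]; res = 3; [i=-1]; res = 3; [j=0]; res = 3; [j=1]; res = 4; [j=2]; res = 6; [i=0]; res = 6; [j=0]; res = 6; [j=1]; res = 7; [j=2]; res = 9; res = -10125; return -10044
831 vs -10044 — the two versions disagree here.
verdict: not equivalent; witness: a=-4, b=-6


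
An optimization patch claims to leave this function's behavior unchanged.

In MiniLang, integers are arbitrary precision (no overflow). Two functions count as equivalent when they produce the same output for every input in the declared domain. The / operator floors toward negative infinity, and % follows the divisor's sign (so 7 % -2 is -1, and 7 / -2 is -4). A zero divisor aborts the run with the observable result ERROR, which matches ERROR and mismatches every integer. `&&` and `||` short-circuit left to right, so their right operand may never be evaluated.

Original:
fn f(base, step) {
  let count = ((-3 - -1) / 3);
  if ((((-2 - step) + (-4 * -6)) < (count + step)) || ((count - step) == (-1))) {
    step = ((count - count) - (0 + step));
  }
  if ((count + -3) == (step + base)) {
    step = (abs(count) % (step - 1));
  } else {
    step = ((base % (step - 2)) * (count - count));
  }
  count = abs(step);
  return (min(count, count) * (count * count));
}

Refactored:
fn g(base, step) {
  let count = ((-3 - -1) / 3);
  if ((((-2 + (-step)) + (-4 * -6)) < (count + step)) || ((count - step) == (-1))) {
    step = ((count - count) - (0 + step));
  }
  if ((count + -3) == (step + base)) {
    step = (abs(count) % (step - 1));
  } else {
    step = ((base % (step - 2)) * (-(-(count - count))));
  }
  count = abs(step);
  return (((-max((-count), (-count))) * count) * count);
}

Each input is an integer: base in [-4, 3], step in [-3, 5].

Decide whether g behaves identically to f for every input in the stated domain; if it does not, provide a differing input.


This is a faithful refactor — min/max/abs usage differs, and arithmetic usage differs, but the computed results match everywhere.
As a probe, take base=-4, step=-2: f runs count = -1; ((((-2 - step) + (-4 * -6)) < (count + step)) || ((count - step) == (-1))) -> false; ((count + -3) == (step + base)) -> false; step = 0; count = 0; return 0; g runs count = -1; ((((-2 + (-step)) + (-4 * -6)) < (count + step)) || ((count - step) == (-1))) -> false; ((count + -3) == (step + base)) -> false; step = 0; count = 0; return 0; both end at 0.
Every one of the 72 inputs gives matching results.
verdict: equivalent


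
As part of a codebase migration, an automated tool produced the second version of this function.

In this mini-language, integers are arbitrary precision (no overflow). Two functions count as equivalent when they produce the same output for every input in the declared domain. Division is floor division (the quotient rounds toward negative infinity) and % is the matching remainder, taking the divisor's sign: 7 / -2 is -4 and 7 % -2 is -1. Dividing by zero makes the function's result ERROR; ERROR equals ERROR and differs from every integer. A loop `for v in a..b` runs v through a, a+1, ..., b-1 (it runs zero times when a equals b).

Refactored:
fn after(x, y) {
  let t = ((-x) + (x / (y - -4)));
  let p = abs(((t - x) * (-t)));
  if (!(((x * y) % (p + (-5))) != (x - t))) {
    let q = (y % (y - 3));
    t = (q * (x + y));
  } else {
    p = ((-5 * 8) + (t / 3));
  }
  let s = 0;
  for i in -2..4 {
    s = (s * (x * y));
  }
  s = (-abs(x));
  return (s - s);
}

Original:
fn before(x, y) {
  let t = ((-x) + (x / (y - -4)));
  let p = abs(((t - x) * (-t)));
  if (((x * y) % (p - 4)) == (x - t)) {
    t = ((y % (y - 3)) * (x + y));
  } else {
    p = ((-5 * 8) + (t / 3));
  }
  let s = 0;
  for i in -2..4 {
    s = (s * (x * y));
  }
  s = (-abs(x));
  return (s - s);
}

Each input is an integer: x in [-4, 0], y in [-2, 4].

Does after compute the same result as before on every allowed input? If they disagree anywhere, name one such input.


Not equivalent: x=-3, y=-2 separates them (ERROR vs 0).
before: t := 1 | p := 4 | divide-by-zero, output ERROR
after: t := 1 | p := 4 | (!(((x * y) % (p + (-5))) != (x - t))): false | p := -40 | s := 0 | iter i=-2: | s := 0 | iter i=-1: | s := 0 | iter i=0: | s := 0 | iter i=1: | s := 0 | iter i=2: | s := 0 | iter i=3: | s := 0 | s := -3 | result 0
verdict: not equivalent; witness: x=-3, y=-2


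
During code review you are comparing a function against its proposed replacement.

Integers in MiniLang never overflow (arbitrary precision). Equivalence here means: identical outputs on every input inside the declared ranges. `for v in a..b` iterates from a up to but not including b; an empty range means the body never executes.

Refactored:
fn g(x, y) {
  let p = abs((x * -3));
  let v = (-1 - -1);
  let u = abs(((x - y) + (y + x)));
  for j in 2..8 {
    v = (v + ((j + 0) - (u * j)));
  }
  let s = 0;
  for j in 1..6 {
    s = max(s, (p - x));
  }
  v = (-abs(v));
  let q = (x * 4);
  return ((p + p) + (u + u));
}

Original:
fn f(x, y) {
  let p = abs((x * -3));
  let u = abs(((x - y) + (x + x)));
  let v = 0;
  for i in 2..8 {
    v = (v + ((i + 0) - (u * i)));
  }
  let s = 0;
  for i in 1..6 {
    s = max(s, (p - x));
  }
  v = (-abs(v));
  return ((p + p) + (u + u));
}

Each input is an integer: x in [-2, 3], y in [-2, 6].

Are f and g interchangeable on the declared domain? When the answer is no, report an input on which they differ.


There is a counterexample at x=-2, y=-1: 22 on one side, 20 on the other.
f: p=6, then u=5, then v=0, then (i=2), then v=-8, then (i=3), then v=-20, then (i=4), then v=-36, then (i=5), then v=-56, then (i=6), then v=-80, then (i=7), then v=-108, then s=0, then (i=1), then s=8, then (i=2), then s=8, then (i=3), then s=8, then (i=4), then s=8, then (i=5), then s=8, then v=-108, then returns 22
g: p=6, then v=0, then u=4, then (j=2), then v=-6, then (j=3), then v=-15, then (j=4), then v=-27, then (j=5), then v=-42, then (j=6), then v=-60, then (j=7), then v=-81, then s=0, then (j=1), then s=8, then (j=2), then s=8, then (j=3), then s=8, then (j=4), then s=8, then (j=5), then s=8, then v=-81, then q=-8, then returns 20
verdict: not equivalent; witness: x=-2, y=-1


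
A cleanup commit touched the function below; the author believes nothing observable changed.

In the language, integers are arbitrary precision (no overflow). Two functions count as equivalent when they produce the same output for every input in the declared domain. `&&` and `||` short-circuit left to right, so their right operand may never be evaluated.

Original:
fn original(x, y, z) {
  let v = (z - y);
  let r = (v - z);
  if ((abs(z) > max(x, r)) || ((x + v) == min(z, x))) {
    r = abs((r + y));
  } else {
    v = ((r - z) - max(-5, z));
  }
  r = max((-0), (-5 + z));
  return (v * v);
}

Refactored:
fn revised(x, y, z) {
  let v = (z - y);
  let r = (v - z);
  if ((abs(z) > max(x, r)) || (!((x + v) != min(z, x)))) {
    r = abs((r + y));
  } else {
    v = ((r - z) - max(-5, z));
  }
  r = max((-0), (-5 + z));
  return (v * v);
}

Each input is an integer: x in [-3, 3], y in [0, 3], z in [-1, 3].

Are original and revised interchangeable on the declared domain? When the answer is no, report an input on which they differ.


Differences: boolean connective usage differs, plus comparison usage differs — yet all 140 inputs agree.
verdict: equivalent


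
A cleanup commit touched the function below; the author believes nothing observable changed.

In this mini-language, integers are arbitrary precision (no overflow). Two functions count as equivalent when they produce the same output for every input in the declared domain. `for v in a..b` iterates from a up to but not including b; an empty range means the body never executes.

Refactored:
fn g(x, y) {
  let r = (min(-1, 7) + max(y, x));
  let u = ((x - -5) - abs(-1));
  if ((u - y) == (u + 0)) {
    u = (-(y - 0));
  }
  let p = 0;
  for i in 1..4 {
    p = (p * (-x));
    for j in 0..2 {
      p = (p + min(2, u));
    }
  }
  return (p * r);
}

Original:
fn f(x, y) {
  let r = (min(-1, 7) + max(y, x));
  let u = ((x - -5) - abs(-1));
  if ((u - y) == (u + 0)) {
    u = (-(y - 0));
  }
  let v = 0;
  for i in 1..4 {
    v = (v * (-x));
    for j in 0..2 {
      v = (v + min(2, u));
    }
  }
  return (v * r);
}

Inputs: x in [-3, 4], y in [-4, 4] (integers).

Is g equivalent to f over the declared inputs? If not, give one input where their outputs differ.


The two versions differ — the changes include local variable names differ.
One worked example (x=-2, y=4) — f: r=3, then u=2, then ((u - y) == (u + 0)) is false, then v=0, then (i=1), then v=0, then (j=0), then v=2, then (j=1), then v=4, then (i=2), then v=8, then (j=0), then v=10, then (j=1), then v=12, then (i=3), then v=24, then (j=0), then v=26, then (j=1), then v=28, then returns 84; g: r=3, then u=2, then ((u - y) == (u + 0)) is false, then p=0, then (i=1), then p=0, then (j=0), then p=2, then (j=1), then p=4, then (i=2), then p=8, then (j=0), then p=10, then (j=1), then p=12, then (i=3), then p=24, then (j=0), then p=26, then (j=1), then p=28, then returns 84; agreement on 84.
Sweeping the whole domain (72 inputs) finds no disagreement.
verdict: equivalent


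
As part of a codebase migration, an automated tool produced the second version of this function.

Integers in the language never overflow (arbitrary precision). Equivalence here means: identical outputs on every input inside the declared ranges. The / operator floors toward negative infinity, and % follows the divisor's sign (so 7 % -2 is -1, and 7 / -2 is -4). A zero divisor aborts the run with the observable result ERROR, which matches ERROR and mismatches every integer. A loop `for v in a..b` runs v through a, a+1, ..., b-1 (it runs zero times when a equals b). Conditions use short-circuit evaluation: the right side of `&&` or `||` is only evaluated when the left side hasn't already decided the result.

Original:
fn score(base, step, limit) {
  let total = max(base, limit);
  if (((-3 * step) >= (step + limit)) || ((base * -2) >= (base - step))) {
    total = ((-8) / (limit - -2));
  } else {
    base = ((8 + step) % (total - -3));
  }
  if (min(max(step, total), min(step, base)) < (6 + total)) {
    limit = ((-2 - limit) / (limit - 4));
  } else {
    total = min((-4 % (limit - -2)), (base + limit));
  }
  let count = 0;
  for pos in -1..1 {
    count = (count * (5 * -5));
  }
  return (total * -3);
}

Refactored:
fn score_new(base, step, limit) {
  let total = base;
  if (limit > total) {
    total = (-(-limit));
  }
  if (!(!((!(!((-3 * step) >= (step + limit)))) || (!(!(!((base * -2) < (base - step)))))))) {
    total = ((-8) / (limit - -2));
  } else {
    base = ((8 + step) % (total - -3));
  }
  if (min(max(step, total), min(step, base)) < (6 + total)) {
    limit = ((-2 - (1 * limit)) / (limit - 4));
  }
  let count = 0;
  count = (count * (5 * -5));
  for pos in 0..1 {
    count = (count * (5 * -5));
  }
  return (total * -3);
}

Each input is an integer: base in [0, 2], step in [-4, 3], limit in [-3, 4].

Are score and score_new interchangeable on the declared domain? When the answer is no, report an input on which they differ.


These are not equivalent — on base=0, step=-2, limit=-1 the outputs split (3 vs 24).
score: total = 0; (((-3 * step) >= (step + limit)) || ((base * -2) >= (base - step))) -> true; total = -8; (min(max(step, total), min(step, base)) < (6 + total)) -> false; total = -1; count = 0; [pos=-1]; count = 0; [pos=0]; count = 0; return 3
score_new: total = 0; (limit > total) -> false; (!(!((!(!((-3 * step) >= (step + limit)))) || (!(!(!((base * -2) < (base - step)))))))) -> true; total = -8; (min(max(step, total), min(step, base)) < (6 + total)) -> false; count = 0; count = 0; [pos=0]; count = 0; return 24
verdict: not equivalent; witness: base=0, step=-2, limit=-1


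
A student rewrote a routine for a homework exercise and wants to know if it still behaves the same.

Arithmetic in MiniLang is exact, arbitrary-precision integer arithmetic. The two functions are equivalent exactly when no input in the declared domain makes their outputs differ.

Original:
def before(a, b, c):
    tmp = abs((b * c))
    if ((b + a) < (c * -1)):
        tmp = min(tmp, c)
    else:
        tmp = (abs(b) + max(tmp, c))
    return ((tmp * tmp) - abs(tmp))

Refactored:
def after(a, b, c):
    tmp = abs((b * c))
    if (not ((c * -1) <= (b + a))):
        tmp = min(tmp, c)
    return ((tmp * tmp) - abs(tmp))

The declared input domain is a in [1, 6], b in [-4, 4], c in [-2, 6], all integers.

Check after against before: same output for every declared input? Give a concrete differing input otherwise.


a=1, b=-4, c=3 yields 240 from before but 132 from after.
verdict: not equivalent; witness: a=1, b=-4, c=3
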